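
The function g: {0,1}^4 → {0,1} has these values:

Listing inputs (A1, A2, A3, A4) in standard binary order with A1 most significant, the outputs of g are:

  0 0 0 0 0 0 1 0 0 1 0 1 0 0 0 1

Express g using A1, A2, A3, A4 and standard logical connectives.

The 1-rows are (0,1,1,0), (1,0,0,1), (1,0,1,1), (1,1,1,1). Each contributes one minterm — ¬A1·A2·A3·¬A4; A1·¬A2·¬A3·A4; A1·¬A2·A3·A4; A1·A2·A3·A4 — and their disjunction is a sum-of-products form of g.

g(A1, A2, A3, A4) = (((((A1' · A2) · A3) · A4') + (((A1 · A2') · A3') · A4)) + (((A1 · A2') · A3) · A4)) + (((A1 · A2) · A3) · A4)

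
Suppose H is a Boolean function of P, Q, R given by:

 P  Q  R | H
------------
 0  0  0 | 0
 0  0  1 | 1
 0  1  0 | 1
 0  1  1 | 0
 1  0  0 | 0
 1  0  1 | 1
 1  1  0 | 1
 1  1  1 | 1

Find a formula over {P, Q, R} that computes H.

H(P, Q, R) = ~((((~P & ~Q) & ~R) | ((~P & Q) & R)) | ((P & ~Q) & ~R))

There are just 3 zero rows: (0,0,0), (0,1,1), (1,0,0). Their minterms are ¬P·¬Q·¬R, ¬P·Q·R, P·¬Q·¬R; the OR of those covers precisely the 0-outputs, and negating it yields H.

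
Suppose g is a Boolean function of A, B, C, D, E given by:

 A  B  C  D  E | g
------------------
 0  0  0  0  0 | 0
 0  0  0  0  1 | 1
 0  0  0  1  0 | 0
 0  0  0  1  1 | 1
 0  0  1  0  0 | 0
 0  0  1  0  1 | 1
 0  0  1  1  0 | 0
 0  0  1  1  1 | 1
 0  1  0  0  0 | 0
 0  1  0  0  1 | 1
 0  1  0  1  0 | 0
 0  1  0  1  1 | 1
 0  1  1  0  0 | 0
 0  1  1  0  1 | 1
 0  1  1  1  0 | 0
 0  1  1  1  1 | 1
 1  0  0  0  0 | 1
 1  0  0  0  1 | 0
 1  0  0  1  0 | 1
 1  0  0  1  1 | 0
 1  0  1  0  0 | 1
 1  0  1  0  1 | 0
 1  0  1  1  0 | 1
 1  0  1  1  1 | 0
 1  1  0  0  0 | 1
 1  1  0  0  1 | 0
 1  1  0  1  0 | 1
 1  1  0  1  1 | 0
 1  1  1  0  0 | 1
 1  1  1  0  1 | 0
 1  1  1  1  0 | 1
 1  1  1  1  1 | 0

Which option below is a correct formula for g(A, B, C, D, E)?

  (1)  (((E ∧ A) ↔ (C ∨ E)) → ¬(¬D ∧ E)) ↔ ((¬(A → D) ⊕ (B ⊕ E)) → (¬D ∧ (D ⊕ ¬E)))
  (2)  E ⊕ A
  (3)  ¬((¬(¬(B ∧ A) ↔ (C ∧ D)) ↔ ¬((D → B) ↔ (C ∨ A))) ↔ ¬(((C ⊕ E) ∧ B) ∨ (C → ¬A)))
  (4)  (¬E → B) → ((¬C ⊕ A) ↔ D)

2

(1): at (0,0,0,0,0) it gives 1, but g = 0 — eliminated.
(3): at (0,0,0,0,0) it gives 1, but g = 0 — eliminated.
(4): at (0,0,0,0,0) it gives 1, but g = 0 — eliminated.
(2) is the remaining candidate, and it agrees with g on all 32 inputs.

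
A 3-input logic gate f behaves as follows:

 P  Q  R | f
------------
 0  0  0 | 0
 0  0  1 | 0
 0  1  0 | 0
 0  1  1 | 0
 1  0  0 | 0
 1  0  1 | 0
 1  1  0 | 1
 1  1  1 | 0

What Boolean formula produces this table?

f is 1 on exactly one input, (1,1,0), whose minterm is P·Q·¬R. So f is just that conjunction.

f(P, Q, R) = (P AND Q) AND NOT R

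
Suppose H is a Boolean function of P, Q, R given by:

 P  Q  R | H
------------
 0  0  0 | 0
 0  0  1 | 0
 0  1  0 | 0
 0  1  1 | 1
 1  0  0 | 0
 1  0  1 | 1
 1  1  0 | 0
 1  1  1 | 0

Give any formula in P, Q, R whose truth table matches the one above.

H=1 on 2 inputs: (0,1,1), (1,0,1). Reading each as a conjunction of literals (¬P·Q·R, P·¬Q·R) and taking the OR gives the canonical DNF.

H(P, Q, R) = ((~P & Q) & R) | ((P & ~Q) & R)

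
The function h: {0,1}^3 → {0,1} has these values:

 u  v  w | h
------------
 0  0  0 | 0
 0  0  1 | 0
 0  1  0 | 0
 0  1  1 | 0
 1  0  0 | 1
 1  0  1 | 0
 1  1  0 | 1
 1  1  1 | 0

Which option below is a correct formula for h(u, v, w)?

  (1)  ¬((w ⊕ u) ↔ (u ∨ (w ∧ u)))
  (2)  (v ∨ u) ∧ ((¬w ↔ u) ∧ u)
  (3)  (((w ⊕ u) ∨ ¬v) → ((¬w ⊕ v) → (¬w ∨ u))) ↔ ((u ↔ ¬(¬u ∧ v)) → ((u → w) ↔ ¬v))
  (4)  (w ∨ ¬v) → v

(1) disagrees with h on (0,0,1) (formula → 1, table → 0); rule it out.
(3) disagrees with h on (0,0,0) (formula → 1, table → 0); rule it out.
(4) disagrees with h on (0,1,0) (formula → 1, table → 0); rule it out.
(2) is the remaining candidate, and it agrees with h on all 8 inputs.

2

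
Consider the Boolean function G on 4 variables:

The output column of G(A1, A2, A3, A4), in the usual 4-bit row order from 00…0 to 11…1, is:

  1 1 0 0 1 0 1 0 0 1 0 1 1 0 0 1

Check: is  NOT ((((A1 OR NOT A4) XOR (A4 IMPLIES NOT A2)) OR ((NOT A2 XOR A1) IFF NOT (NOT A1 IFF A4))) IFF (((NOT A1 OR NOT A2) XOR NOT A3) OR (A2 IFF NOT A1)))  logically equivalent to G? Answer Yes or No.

Yes

Check the formula against G row by row:
  A1=0, A2=0, A3=0, A4=0: formula gives 1, G = 1 ✓
  A1=0, A2=0, A3=0, A4=1: formula gives 1, G = 1 ✓
  A1=0, A2=0, A3=1, A4=0: formula gives 0, G = 0 ✓
  A1=0, A2=0, A3=1, A4=1: formula gives 0, G = 0 ✓
  … (the remaining 12 rows also agree.)
No disagreement on any input; they are logically equivalent.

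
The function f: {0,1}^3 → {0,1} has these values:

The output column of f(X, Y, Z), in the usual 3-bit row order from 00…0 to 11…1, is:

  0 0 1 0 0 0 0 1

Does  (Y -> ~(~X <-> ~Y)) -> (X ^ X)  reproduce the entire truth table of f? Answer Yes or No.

Evaluate (Y -> ~(~X <-> ~Y)) -> (X ^ X) on each row and compare to f:
  X=0, Y=0, Z=0: formula gives 0, f = 0 ✓
  X=0, Y=0, Z=1: formula gives 0, f = 0 ✓
  X=0, Y=1, Z=0: formula gives 0, but f = 1 ✗
Since they disagree at (0,1,0), the expression is not a correct formula for f.

No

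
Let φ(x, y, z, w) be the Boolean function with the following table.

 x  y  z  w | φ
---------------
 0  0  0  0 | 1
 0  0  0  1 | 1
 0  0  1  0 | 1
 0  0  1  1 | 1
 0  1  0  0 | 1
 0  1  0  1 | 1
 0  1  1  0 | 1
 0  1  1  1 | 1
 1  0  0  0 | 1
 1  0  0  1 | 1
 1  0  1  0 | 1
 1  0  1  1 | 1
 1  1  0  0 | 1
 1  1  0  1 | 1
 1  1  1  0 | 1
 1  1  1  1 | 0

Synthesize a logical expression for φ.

The output is 0 only when every input is 1 — NAND of all inputs.

φ(x, y, z, w) = not (((x and y) and z) and w)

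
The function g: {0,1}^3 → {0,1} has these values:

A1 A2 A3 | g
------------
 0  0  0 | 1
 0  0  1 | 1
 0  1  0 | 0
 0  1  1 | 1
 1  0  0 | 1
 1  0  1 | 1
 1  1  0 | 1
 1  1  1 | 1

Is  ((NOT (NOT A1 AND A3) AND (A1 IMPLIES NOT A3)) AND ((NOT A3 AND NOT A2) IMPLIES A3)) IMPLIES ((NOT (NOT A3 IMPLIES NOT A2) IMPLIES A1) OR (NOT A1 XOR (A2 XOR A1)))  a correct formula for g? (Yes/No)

Check the formula against g row by row:
  A1=0, A2=0, A3=0: formula gives 1, g = 1 ✓
  A1=0, A2=0, A3=1: formula gives 1, g = 1 ✓
  A1=0, A2=1, A3=0: formula gives 0, g = 0 ✓
  A1=0, A2=1, A3=1: formula gives 1, g = 1 ✓
  A1=1, A2=0, A3=0: formula gives 1, g = 1 ✓
  …and likewise for the remaining 3 rows.
No disagreement on any input; they are logically equivalent.

Yes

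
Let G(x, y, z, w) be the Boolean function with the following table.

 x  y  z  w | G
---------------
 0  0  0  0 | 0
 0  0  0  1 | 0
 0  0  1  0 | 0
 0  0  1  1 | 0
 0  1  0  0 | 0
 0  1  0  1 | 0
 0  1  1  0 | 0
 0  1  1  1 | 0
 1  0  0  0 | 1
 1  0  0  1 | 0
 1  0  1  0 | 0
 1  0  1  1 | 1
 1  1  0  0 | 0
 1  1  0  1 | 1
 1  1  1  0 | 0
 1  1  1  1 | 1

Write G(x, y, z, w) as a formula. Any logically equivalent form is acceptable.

G=1 on 4 inputs: (1,0,0,0), (1,0,1,1), (1,1,0,1), (1,1,1,1). Reading each as a conjunction of literals (x·¬y·¬z·¬w, x·¬y·z·w, x·y·¬z·w, x·y·z·w) and taking the OR gives the canonical DNF.

G(x, y, z, w) = (((((x ∧ ¬y) ∧ ¬z) ∧ ¬w) ∨ (((x ∧ ¬y) ∧ z) ∧ w)) ∨ (((x ∧ y) ∧ ¬z) ∧ w)) ∨ (((x ∧ y) ∧ z) ∧ w)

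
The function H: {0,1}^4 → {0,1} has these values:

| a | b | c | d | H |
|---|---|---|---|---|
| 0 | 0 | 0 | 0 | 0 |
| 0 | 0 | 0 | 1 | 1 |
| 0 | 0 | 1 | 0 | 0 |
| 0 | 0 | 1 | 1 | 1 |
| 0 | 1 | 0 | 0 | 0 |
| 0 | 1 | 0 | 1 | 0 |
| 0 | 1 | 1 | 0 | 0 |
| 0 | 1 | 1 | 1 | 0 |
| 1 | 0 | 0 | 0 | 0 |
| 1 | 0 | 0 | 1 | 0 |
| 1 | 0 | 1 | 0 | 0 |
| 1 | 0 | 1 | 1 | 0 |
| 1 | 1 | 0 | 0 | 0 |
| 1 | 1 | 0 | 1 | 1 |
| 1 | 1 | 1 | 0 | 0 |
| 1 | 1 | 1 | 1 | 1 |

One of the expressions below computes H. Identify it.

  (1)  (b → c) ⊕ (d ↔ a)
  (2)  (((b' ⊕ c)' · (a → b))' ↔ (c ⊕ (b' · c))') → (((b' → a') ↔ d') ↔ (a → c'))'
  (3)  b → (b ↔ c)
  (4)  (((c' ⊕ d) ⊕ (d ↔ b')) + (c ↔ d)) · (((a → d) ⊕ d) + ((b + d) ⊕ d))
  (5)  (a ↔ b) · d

5

(1) disagrees with H on (0,1,0,0) (formula → 1, table → 0); rule it out.
(2) disagrees with H on (0,0,1,0) (formula → 1, table → 0); rule it out.
(3) disagrees with H on (0,0,0,0) (formula → 1, table → 0); rule it out.
(4) disagrees with H on (0,0,0,0) (formula → 1, table → 0); rule it out.
(5) is the remaining candidate, and it agrees with H on all 16 inputs.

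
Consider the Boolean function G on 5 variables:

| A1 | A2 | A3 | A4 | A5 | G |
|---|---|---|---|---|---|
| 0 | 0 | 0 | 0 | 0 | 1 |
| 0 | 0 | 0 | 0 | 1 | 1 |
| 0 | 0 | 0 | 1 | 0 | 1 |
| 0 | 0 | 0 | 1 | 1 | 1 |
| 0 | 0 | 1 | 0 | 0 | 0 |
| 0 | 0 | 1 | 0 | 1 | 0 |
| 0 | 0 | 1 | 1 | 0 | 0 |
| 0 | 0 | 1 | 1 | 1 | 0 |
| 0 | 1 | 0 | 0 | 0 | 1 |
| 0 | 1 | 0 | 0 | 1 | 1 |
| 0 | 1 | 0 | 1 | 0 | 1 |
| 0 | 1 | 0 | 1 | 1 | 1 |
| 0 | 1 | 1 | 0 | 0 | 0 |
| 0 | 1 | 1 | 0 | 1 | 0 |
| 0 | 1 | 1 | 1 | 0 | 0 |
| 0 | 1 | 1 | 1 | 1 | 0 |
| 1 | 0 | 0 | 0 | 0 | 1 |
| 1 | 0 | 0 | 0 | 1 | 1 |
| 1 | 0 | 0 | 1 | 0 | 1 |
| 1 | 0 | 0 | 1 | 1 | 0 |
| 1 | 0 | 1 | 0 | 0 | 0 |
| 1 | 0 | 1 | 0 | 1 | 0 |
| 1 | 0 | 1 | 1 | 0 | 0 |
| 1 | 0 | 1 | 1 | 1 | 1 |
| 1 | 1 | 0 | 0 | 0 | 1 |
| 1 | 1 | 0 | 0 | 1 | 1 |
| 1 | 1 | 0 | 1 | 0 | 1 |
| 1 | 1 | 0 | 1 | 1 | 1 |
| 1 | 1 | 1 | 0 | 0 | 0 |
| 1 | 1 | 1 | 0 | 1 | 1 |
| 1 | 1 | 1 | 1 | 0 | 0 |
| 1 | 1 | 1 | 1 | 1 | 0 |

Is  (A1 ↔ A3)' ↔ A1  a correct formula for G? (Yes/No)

Check the formula against G row by row:
  A1=0, A2=0, A3=0, A4=0, A5=0: formula gives 1, G = 1 ✓
  A1=0, A2=0, A3=0, A4=0, A5=1: formula gives 1, G = 1 ✓
  A1=0, A2=0, A3=0, A4=1, A5=0: formula gives 1, G = 1 ✓
  A1=0, A2=0, A3=0, A4=1, A5=1: formula gives 1, G = 1 ✓
  …
  A1=1, A2=0, A3=0, A4=1, A5=1: formula gives 1, but G = 0 ✗
Row (1,0,0,1,1) is a counterexample, so the formula is not equivalent to G.

No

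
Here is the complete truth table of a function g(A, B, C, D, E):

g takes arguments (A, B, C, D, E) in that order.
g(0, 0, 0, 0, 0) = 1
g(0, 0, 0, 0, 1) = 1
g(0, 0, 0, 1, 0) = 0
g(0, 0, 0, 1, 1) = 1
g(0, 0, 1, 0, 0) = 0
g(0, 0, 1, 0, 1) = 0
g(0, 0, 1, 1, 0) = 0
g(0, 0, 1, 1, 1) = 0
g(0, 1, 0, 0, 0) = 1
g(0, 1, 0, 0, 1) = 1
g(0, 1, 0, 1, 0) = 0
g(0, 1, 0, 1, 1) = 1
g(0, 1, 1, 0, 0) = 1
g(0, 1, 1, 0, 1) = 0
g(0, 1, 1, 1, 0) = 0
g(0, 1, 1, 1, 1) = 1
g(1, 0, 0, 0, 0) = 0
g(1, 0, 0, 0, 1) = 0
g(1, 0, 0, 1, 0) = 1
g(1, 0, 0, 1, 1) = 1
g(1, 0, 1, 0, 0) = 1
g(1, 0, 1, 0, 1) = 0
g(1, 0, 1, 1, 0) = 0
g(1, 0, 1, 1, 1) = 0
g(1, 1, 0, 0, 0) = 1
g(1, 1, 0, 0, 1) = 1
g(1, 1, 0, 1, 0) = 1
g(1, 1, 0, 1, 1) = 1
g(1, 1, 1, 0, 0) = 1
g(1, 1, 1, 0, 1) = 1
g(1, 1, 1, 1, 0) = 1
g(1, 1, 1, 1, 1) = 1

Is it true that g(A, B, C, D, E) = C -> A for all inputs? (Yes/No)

Evaluate C -> A on each row and compare to g:
  A=0, B=0, C=0, D=0, E=0: formula gives 1, g = 1 ✓
  A=0, B=0, C=0, D=0, E=1: formula gives 1, g = 1 ✓
  A=0, B=0, C=0, D=1, E=0: formula gives 1, but g = 0 ✗
A single disagreement suffices: at (0,0,0,1,0) they differ, so the formula does not compute g.

No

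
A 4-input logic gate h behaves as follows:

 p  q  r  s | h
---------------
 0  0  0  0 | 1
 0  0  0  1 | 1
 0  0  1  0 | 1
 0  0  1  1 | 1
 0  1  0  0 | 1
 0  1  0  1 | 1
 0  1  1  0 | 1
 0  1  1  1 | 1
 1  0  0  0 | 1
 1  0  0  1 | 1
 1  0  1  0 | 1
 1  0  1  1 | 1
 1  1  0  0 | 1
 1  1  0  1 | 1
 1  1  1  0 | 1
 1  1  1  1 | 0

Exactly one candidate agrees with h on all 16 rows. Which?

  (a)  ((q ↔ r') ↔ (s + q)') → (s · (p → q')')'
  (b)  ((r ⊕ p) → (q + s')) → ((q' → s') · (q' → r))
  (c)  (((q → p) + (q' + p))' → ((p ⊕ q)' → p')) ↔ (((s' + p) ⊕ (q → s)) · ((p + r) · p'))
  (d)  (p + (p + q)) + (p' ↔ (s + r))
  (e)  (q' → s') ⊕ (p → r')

a

(b): at (0,0,0,0) it gives 0, but h = 1 — eliminated.
(c): at (0,0,0,0) it gives 0, but h = 1 — eliminated.
(d): at (0,0,0,0) it gives 0, but h = 1 — eliminated.
(e): at (0,0,0,0) it gives 0, but h = 1 — eliminated.
That leaves (a). Evaluating it on every row reproduces the table of h exactly.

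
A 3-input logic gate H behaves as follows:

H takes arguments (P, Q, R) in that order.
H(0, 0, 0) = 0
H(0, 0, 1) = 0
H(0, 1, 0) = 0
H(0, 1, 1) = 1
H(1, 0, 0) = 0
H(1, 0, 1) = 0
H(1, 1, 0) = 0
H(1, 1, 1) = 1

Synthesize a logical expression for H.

H=1 on 2 inputs: (0,1,1), (1,1,1). Reading each as a conjunction of literals (¬P·Q·R, P·Q·R) and taking the OR gives the canonical DNF.

H(P, Q, R) = ((~P & Q) & R) | ((P & Q) & R)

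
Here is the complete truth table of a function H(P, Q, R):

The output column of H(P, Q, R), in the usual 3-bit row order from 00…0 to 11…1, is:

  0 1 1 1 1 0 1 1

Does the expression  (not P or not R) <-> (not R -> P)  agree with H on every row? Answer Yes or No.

Test each input against both H and the formula:
  P=0, Q=0, R=0: formula gives 0, H = 0 ✓
  P=0, Q=0, R=1: formula gives 1, H = 1 ✓
  P=0, Q=1, R=0: formula gives 0, but H = 1 ✗
A single disagreement suffices: at (0,1,0) they differ, so the formula does not compute H.

No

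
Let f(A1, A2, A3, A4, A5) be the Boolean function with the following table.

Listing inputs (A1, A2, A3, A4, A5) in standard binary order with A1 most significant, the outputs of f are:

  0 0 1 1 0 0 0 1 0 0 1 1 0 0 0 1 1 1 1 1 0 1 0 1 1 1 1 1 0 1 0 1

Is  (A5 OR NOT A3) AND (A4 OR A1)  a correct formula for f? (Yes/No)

Yes

Check the formula against f row by row:
  A1=0, A2=0, A3=0, A4=0, A5=0: formula gives 0, f = 0 ✓
  A1=0, A2=0, A3=0, A4=0, A5=1: formula gives 0, f = 0 ✓
  A1=0, A2=0, A3=0, A4=1, A5=0: formula gives 1, f = 1 ✓
  A1=0, A2=0, A3=0, A4=1, A5=1: formula gives 1, f = 1 ✓
  …and likewise for the remaining 28 rows.
All 32 rows match — the expression computes f exactly.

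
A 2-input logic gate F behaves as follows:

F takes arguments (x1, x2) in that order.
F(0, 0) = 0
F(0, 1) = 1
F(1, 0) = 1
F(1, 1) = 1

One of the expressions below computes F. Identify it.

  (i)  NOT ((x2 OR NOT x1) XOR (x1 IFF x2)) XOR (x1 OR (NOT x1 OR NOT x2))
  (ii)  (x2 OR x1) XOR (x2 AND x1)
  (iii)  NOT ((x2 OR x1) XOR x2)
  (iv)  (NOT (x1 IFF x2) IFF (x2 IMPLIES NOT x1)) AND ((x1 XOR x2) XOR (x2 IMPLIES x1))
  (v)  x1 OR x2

v

(i): at (1,0) it gives 0, but F = 1 — eliminated.
(ii): at (1,1) it gives 0, but F = 1 — eliminated.
(iii): at (0,0) it gives 1, but F = 0 — eliminated.
(iv): at (1,0) it gives 0, but F = 1 — eliminated.
(v) is the remaining candidate, and it agrees with F on all 4 inputs.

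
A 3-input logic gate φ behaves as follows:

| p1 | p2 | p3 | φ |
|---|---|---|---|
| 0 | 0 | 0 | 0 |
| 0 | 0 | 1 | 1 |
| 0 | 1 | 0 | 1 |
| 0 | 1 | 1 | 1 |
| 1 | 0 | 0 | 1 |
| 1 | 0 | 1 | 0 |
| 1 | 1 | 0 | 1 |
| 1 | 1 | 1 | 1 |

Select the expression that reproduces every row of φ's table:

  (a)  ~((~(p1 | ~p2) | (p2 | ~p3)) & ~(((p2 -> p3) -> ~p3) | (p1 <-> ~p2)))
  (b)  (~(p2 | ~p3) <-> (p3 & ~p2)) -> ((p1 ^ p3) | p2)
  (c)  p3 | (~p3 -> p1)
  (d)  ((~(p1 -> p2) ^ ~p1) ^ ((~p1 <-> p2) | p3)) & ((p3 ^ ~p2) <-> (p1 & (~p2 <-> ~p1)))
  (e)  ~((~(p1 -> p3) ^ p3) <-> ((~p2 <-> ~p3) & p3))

(a) fails at (0,0,0): the formula yields 1, φ is 0.
(c) fails at (0,1,0): the formula yields 0, φ is 1.
(d) fails at (0,0,1): the formula yields 0, φ is 1.
(e) fails at (0,1,0): the formula yields 0, φ is 1.
That leaves (b). Evaluating it on every row reproduces the table of φ exactly.

b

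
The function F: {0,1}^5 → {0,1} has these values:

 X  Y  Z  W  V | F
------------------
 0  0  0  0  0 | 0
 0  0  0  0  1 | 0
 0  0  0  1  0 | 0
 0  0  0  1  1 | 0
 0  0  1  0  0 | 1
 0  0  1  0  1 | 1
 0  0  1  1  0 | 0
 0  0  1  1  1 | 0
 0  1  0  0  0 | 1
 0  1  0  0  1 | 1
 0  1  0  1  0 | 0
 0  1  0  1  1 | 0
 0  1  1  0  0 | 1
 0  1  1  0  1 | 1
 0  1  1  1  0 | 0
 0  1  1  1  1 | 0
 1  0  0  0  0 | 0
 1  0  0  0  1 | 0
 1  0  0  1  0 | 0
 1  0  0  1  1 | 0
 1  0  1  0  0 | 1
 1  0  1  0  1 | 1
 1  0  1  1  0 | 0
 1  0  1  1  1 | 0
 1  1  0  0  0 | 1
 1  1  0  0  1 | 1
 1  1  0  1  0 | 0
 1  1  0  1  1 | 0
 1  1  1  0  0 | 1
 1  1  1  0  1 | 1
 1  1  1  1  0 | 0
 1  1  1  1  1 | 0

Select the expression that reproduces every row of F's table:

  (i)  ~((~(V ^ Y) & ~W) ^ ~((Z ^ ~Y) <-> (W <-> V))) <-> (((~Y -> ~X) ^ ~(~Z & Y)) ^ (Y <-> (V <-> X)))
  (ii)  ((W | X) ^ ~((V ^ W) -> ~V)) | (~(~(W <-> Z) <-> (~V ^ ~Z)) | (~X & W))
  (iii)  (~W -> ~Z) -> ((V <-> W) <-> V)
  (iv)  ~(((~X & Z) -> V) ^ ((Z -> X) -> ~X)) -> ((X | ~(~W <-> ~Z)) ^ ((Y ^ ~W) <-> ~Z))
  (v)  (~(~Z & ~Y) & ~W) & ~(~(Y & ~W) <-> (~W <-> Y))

(i) disagrees with F on (0,0,0,0,0) (formula → 1, table → 0); rule it out.
(ii) disagrees with F on (0,0,0,0,1) (formula → 1, table → 0); rule it out.
(iii) disagrees with F on (0,0,0,1,0) (formula → 1, table → 0); rule it out.
(iv) disagrees with F on (0,0,0,0,0) (formula → 1, table → 0); rule it out.
Only (v) survives; checking it on all 32 rows confirms it matches F.

v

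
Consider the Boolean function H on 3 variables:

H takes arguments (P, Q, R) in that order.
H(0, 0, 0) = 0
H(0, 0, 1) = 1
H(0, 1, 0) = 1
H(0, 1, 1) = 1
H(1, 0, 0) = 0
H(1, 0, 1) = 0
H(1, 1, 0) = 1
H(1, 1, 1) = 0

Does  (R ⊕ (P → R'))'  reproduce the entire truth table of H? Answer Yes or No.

No

Test each input against both H and the formula:
  P=0, Q=0, R=0: formula gives 0, H = 0 ✓
  P=0, Q=0, R=1: formula gives 1, H = 1 ✓
  P=0, Q=1, R=0: formula gives 0, but H = 1 ✗
Since they disagree at (0,1,0), the expression is not a correct formula for H.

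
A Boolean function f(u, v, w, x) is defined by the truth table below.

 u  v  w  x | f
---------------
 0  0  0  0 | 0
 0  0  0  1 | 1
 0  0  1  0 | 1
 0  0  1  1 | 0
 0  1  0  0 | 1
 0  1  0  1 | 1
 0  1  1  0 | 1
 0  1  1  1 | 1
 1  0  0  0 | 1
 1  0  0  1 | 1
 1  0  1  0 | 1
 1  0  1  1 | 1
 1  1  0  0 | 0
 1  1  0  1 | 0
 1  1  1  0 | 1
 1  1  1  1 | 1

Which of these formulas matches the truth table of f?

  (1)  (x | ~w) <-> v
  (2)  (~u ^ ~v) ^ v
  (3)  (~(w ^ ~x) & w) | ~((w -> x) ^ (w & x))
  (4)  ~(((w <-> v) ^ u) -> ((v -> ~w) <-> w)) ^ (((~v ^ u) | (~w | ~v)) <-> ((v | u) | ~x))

4

(1) disagrees with f on (0,0,0,1) (formula → 0, table → 1); rule it out.
(2) disagrees with f on (0,0,0,1) (formula → 0, table → 1); rule it out.
(3) disagrees with f on (0,0,0,1) (formula → 0, table → 1); rule it out.
Only (4) survives; checking it on all 16 rows confirms it matches f.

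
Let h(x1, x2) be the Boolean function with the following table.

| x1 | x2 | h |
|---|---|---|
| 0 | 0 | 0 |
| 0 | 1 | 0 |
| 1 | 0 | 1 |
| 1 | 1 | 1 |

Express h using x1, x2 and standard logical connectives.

h(x1, x2) = x1

The output simply equals x1.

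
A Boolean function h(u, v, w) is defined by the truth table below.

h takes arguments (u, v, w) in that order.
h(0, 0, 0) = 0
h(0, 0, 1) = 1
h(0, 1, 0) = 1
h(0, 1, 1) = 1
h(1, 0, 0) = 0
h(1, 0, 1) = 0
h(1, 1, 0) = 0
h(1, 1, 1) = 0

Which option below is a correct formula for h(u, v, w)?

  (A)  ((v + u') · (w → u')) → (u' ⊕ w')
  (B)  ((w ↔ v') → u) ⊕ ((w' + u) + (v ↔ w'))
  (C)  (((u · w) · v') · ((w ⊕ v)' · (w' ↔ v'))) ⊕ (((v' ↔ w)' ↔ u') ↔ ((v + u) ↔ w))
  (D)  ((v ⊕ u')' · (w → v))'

B

(A) disagrees with h on (0,1,0) (formula → 0, table → 1); rule it out.
(C) disagrees with h on (0,0,0) (formula → 1, table → 0); rule it out.
(D) disagrees with h on (0,0,0) (formula → 1, table → 0); rule it out.
(B) is the remaining candidate, and it agrees with h on all 8 inputs.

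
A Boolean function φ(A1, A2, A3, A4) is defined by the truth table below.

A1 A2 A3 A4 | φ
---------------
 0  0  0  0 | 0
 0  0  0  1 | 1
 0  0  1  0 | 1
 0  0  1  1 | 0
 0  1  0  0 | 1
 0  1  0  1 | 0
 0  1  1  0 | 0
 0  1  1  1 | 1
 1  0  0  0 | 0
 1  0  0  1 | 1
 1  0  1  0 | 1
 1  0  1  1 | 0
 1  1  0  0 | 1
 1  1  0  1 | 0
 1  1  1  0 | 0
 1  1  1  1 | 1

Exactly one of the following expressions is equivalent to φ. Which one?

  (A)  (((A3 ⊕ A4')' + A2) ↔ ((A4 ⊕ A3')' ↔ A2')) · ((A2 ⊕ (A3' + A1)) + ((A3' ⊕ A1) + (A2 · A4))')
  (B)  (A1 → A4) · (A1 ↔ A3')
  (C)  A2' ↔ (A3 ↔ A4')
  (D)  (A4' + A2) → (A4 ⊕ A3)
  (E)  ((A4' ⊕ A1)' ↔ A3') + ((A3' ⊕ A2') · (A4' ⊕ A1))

C

(A) fails at (0,0,0,0): the formula yields 1, φ is 0.
(B) fails at (0,0,0,1): the formula yields 0, φ is 1.
(D) fails at (0,0,1,1): the formula yields 1, φ is 0.
(E) fails at (0,1,0,1): the formula yields 1, φ is 0.
That leaves (C). Evaluating it on every row reproduces the table of φ exactly.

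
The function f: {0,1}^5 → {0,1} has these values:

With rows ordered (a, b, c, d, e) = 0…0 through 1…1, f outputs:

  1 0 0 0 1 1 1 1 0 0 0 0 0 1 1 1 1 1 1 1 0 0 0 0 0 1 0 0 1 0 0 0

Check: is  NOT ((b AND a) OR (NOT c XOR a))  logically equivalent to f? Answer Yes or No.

Evaluate NOT ((b AND a) OR (NOT c XOR a)) on each row and compare to f:
  a=0, b=0, c=0, d=0, e=0: formula gives 0, but f = 1 ✗
A single disagreement suffices: at (0,0,0,0,0) they differ, so the formula does not compute f.

No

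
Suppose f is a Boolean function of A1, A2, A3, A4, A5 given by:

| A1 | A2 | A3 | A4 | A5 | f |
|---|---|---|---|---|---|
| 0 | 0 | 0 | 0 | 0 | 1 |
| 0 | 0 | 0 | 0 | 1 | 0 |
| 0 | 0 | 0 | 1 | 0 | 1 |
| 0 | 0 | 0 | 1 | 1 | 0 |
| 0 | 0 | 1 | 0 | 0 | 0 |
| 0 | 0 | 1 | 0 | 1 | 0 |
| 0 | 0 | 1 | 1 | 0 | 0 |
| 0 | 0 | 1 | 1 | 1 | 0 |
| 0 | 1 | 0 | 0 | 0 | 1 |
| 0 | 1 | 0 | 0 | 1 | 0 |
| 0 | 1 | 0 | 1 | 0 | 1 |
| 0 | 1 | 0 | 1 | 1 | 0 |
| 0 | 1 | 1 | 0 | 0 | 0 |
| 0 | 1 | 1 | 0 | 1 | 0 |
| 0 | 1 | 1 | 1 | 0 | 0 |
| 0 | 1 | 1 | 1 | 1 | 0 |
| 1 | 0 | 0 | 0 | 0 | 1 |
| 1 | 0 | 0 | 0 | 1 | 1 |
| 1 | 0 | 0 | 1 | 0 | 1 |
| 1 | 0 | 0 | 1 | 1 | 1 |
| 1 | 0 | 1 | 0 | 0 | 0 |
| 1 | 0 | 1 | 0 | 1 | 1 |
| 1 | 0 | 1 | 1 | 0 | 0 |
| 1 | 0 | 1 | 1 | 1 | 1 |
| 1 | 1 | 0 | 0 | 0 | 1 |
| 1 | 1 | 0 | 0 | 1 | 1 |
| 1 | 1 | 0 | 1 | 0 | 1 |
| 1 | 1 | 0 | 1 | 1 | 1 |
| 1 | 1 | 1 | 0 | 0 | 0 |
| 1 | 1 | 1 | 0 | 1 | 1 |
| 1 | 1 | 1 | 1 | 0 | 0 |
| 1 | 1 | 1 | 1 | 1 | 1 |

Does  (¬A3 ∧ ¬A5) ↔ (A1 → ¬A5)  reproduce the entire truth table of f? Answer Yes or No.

Evaluate (¬A3 ∧ ¬A5) ↔ (A1 → ¬A5) on each row and compare to f:
  A1=0, A2=0, A3=0, A4=0, A5=0: formula gives 1, f = 1 ✓
  A1=0, A2=0, A3=0, A4=0, A5=1: formula gives 0, f = 0 ✓
  A1=0, A2=0, A3=0, A4=1, A5=0: formula gives 1, f = 1 ✓
  A1=0, A2=0, A3=0, A4=1, A5=1: formula gives 0, f = 0 ✓
  …and likewise for the remaining 28 rows.
No disagreement on any input; they are logically equivalent.

Yes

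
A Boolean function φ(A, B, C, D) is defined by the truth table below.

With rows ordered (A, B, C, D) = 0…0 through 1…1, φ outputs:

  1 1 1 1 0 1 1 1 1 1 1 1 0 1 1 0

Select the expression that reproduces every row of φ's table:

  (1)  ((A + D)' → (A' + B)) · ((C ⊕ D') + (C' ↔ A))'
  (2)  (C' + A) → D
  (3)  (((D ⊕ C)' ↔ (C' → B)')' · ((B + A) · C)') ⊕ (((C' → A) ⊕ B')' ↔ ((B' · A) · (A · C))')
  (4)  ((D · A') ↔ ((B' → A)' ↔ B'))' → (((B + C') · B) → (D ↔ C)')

4

(1): at (0,0,0,0) it gives 0, but φ = 1 — eliminated.
(2): at (0,0,0,0) it gives 0, but φ = 1 — eliminated.
(3): at (0,0,0,0) it gives 0, but φ = 1 — eliminated.
Only (4) survives; checking it on all 16 rows confirms it matches φ.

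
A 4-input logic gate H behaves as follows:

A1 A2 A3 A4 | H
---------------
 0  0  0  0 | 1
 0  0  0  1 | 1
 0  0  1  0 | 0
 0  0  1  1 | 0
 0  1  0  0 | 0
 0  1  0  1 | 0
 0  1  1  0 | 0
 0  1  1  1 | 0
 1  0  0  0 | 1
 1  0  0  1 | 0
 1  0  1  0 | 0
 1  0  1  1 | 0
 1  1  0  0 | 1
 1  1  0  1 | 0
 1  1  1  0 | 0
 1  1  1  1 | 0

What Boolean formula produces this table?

H(A1, A2, A3, A4) = (((((A1' · A2') · A3') · A4') + (((A1' · A2') · A3') · A4)) + (((A1 · A2') · A3') · A4')) + (((A1 · A2) · A3') · A4')

The 1-rows are (0,0,0,0), (0,0,0,1), (1,0,0,0), (1,1,0,0). Each contributes one minterm — ¬A1·¬A2·¬A3·¬A4; ¬A1·¬A2·¬A3·A4; A1·¬A2·¬A3·¬A4; A1·A2·¬A3·¬A4 — and their disjunction is a sum-of-products form of H.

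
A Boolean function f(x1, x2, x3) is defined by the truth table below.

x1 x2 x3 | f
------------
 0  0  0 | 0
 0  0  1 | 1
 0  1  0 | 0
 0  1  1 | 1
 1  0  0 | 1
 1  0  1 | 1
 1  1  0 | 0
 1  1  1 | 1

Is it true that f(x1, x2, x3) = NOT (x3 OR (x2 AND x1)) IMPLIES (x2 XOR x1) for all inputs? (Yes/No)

No

Evaluate NOT (x3 OR (x2 AND x1)) IMPLIES (x2 XOR x1) on each row and compare to f:
  x1=0, x2=0, x3=0: formula gives 0, f = 0 ✓
  x1=0, x2=0, x3=1: formula gives 1, f = 1 ✓
  x1=0, x2=1, x3=0: formula gives 1, but f = 0 ✗
A single disagreement suffices: at (0,1,0) they differ, so the formula does not compute f.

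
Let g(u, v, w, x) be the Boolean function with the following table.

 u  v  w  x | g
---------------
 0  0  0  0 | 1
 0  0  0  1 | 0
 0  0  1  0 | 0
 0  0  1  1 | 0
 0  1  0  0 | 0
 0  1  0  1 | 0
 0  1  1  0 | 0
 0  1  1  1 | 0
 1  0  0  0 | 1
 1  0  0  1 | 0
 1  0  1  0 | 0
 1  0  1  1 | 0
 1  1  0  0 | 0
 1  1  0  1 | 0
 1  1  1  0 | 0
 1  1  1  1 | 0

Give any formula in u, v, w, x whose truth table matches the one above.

g=1 on 2 inputs: (0,0,0,0), (1,0,0,0). Reading each as a conjunction of literals (¬u·¬v·¬w·¬x, u·¬v·¬w·¬x) and taking the OR gives the canonical DNF.

g(u, v, w, x) = (((not u and not v) and not w) and not x) or (((u and not v) and not w) and not x)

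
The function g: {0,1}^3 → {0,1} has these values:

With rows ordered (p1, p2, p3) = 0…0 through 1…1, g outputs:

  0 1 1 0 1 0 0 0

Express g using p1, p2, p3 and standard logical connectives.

g=1 on 3 inputs: (0,0,1), (0,1,0), (1,0,0). Reading each as a conjunction of literals (¬p1·¬p2·p3, ¬p1·p2·¬p3, p1·¬p2·¬p3) and taking the OR gives the canonical DNF.

g(p1, p2, p3) = (((¬p1 ∧ ¬p2) ∧ p3) ∨ ((¬p1 ∧ p2) ∧ ¬p3)) ∨ ((p1 ∧ ¬p2) ∧ ¬p3)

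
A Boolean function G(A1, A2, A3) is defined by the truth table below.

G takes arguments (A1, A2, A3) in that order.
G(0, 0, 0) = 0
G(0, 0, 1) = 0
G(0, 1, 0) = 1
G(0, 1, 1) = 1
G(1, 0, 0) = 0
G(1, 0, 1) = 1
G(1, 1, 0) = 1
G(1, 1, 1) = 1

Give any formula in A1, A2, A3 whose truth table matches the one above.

G is 0 on only 3 rows — (0,0,0), (0,0,1), (1,0,0). Writing each as a minterm (¬A1·¬A2·¬A3, ¬A1·¬A2·A3, A1·¬A2·¬A3) and OR-ing them characterizes exactly where G=0, so G is the negation of that disjunction.

G(A1, A2, A3) = ¬((((¬A1 ∧ ¬A2) ∧ ¬A3) ∨ ((¬A1 ∧ ¬A2) ∧ A3)) ∨ ((A1 ∧ ¬A2) ∧ ¬A3))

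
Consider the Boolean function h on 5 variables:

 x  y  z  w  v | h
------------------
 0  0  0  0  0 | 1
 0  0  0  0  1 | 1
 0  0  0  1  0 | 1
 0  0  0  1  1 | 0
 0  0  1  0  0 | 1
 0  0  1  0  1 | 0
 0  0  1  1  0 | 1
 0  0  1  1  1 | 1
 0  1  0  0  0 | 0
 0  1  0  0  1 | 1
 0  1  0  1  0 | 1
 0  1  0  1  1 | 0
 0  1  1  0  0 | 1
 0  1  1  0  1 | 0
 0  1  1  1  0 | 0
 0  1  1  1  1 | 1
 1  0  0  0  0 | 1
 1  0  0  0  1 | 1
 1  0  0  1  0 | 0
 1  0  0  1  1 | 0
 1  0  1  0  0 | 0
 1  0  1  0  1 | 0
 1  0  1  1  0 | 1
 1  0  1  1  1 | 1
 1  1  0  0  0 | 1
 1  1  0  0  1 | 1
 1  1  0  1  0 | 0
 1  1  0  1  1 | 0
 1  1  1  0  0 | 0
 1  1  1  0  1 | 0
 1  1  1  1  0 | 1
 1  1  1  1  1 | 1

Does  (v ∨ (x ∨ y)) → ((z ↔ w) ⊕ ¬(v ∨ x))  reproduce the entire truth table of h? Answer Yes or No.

Test each input against both h and the formula:
  x=0, y=0, z=0, w=0, v=0: formula gives 1, h = 1 ✓
  x=0, y=0, z=0, w=0, v=1: formula gives 1, h = 1 ✓
  x=0, y=0, z=0, w=1, v=0: formula gives 1, h = 1 ✓
  x=0, y=0, z=0, w=1, v=1: formula gives 0, h = 0 ✓
  …and likewise for the remaining 28 rows.
All 32 rows match — the expression computes h exactly.

Yes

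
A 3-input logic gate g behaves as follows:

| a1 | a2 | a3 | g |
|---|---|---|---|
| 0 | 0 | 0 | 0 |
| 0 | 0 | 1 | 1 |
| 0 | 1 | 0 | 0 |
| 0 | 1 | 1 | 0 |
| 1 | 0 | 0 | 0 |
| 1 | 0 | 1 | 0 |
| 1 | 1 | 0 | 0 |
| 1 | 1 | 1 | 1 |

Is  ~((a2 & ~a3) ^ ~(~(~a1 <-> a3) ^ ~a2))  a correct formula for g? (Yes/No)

Test each input against both g and the formula:
  a1=0, a2=0, a3=0: formula gives 0, g = 0 ✓
  a1=0, a2=0, a3=1: formula gives 1, g = 1 ✓
  a1=0, a2=1, a3=0: formula gives 0, g = 0 ✓
  a1=0, a2=1, a3=1: formula gives 0, g = 0 ✓
  a1=1, a2=0, a3=0: formula gives 1, but g = 0 ✗
Since they disagree at (1,0,0), the expression is not a correct formula for g.

No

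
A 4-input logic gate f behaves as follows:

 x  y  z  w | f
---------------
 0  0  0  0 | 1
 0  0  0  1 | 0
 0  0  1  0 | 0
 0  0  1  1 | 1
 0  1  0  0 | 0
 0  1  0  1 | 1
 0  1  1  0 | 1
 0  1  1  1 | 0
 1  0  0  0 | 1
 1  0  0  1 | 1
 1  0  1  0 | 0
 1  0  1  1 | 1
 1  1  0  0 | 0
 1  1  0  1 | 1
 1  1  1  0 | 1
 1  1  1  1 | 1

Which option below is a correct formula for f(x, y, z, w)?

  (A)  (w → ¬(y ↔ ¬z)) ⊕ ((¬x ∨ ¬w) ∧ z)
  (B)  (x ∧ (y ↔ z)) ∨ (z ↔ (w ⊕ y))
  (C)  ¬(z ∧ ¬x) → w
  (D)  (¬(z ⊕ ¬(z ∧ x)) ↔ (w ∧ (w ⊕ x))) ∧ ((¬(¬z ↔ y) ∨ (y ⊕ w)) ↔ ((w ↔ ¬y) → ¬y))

B

(A): at (0,0,0,1) it gives 1, but f = 0 — eliminated.
(C): at (0,0,0,0) it gives 0, but f = 1 — eliminated.
(D): at (0,1,0,1) it gives 0, but f = 1 — eliminated.
That leaves (B). Evaluating it on every row reproduces the table of f exactly.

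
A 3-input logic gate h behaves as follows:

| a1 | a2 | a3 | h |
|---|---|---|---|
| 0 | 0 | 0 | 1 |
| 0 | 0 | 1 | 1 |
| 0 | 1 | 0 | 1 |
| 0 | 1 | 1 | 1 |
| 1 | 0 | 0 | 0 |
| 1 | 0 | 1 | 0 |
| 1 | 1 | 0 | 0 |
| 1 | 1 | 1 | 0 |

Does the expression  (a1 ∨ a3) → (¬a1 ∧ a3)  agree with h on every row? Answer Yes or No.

Test each input against both h and the formula:
  a1=0, a2=0, a3=0: formula gives 1, h = 1 ✓
  a1=0, a2=0, a3=1: formula gives 1, h = 1 ✓
  a1=0, a2=1, a3=0: formula gives 1, h = 1 ✓
  a1=0, a2=1, a3=1: formula gives 1, h = 1 ✓
  a1=1, a2=0, a3=0: formula gives 0, h = 0 ✓
  …and likewise for the remaining 3 rows.
All 8 rows match — the expression computes h exactly.

Yes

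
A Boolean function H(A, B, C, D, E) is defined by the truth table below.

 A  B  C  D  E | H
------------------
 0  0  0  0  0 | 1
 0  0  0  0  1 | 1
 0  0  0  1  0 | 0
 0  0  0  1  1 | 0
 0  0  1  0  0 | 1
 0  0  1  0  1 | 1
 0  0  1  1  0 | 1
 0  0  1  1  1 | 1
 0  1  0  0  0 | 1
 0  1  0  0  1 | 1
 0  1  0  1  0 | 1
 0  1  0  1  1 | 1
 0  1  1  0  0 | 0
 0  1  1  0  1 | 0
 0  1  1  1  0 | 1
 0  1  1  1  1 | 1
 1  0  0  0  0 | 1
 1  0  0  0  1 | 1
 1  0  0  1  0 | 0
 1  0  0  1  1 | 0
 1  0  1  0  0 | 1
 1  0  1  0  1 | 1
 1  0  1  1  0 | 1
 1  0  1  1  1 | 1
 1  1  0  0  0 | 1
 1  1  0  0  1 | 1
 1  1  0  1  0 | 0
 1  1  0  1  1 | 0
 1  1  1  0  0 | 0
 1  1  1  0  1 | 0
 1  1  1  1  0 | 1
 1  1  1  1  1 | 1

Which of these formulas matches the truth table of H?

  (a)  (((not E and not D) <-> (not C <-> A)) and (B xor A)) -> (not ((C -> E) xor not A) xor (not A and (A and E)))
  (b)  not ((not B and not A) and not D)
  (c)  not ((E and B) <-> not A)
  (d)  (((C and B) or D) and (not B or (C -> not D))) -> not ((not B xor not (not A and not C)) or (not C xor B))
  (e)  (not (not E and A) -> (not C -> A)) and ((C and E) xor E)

(a) disagrees with H on (0,0,0,1,0) (formula → 1, table → 0); rule it out.
(b) disagrees with H on (0,0,0,0,0) (formula → 0, table → 1); rule it out.
(c) disagrees with H on (0,0,0,1,0) (formula → 1, table → 0); rule it out.
(e) disagrees with H on (0,0,0,0,0) (formula → 0, table → 1); rule it out.
(d) is the remaining candidate, and it agrees with H on all 32 inputs.

d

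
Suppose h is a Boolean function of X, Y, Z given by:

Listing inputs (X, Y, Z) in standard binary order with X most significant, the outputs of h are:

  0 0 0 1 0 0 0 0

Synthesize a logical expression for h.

h(X, Y, Z) = (¬X ∧ Y) ∧ Z

Only row (0,1,1) gives 1. That row's minterm ¬X·Y·Z is h directly.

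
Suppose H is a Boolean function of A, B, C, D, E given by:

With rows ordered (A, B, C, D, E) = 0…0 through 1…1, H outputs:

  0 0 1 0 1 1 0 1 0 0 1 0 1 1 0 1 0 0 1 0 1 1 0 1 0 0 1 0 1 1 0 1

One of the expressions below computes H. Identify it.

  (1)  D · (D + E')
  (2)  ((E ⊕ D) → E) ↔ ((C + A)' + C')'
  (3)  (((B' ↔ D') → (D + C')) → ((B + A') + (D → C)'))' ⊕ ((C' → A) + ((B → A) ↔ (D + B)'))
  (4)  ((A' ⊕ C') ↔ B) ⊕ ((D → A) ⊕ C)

(1): at (0,0,0,1,1) it gives 1, but H = 0 — eliminated.
(3): at (0,0,0,0,0) it gives 1, but H = 0 — eliminated.
(4): at (0,0,0,1,1) it gives 1, but H = 0 — eliminated.
(2) is the remaining candidate, and it agrees with H on all 32 inputs.

2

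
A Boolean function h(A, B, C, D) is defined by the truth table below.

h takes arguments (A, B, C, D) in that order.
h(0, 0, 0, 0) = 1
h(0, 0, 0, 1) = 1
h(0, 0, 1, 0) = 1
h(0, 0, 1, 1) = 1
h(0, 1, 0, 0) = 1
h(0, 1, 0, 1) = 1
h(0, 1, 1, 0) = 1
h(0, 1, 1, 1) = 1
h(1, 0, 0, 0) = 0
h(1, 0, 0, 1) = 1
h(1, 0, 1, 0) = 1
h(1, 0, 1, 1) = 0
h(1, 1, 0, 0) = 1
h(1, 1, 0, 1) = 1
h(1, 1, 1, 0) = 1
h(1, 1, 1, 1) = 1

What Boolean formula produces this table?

h is 0 on only 2 rows — (1,0,0,0), (1,0,1,1). Writing each as a minterm (A·¬B·¬C·¬D, A·¬B·C·D) and OR-ing them characterizes exactly where h=0, so h is the negation of that disjunction.

h(A, B, C, D) = ((((A · B') · C') · D') + (((A · B') · C) · D))'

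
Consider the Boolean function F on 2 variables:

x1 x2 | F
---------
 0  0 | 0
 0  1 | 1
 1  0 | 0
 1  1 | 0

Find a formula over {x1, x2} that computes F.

1 only at (0,1): NOT x1 AND x2.

F(x1, x2) = NOT x1 AND x2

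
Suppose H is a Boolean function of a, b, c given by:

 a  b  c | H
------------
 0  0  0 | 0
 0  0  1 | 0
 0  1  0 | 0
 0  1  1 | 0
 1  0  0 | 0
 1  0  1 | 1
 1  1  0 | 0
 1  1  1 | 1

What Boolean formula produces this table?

H(a, b, c) = ((a · b') · c) + ((a · b) · c)

Collect the rows where H=1 — (1,0,1), (1,1,1) — and write one minterm per row: a·¬b·c, a·b·c. Their union (logical OR) reproduces the table exactly.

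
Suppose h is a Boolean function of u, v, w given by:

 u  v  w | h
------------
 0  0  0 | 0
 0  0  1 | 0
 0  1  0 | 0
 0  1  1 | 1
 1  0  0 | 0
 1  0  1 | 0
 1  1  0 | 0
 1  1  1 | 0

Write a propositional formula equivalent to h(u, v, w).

h(u, v, w) = (u' · v) · w

h is 1 on exactly one input, (0,1,1), whose minterm is ¬u·v·w. So h is just that conjunction.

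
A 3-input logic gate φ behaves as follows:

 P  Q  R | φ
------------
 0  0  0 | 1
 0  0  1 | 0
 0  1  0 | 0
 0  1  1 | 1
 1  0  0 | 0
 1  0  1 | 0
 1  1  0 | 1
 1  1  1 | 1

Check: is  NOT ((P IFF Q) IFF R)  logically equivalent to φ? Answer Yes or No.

No

Evaluate NOT ((P IFF Q) IFF R) on each row and compare to φ:
  P=0, Q=0, R=0: formula gives 1, φ = 1 ✓
  P=0, Q=0, R=1: formula gives 0, φ = 0 ✓
  P=0, Q=1, R=0: formula gives 0, φ = 0 ✓
  P=0, Q=1, R=1: formula gives 1, φ = 1 ✓
  P=1, Q=0, R=0: formula gives 0, φ = 0 ✓
  P=1, Q=0, R=1: formula gives 1, but φ = 0 ✗
Since they disagree at (1,0,1), the expression is not a correct formula for φ.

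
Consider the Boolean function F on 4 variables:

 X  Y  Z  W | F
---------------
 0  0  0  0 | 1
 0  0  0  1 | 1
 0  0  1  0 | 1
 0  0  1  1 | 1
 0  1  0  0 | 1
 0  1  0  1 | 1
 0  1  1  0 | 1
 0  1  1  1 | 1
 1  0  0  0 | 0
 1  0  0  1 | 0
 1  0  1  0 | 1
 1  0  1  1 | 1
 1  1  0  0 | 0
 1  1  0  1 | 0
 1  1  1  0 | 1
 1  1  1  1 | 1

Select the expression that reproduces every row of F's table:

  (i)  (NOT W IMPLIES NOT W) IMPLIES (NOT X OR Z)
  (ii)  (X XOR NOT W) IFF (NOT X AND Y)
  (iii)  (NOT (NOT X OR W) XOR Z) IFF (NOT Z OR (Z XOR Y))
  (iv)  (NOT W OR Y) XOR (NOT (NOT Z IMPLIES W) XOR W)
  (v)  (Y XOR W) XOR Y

(ii) fails at (0,0,0,0): the formula yields 0, F is 1.
(iii) fails at (0,0,0,0): the formula yields 0, F is 1.
(iv) fails at (0,0,0,0): the formula yields 0, F is 1.
(v) fails at (0,0,0,0): the formula yields 0, F is 1.
Only (i) survives; checking it on all 16 rows confirms it matches F.

i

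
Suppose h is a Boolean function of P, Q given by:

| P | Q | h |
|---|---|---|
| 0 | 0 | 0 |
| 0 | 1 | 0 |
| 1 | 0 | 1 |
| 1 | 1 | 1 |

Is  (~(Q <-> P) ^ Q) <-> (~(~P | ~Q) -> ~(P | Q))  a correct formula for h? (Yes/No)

Check the formula against h row by row:
  P=0, Q=0: formula gives 0, h = 0 ✓
  P=0, Q=1: formula gives 0, h = 0 ✓
  P=1, Q=0: formula gives 1, h = 1 ✓
  P=1, Q=1: formula gives 0, but h = 1 ✗
Since they disagree at (1,1), the expression is not a correct formula for h.

No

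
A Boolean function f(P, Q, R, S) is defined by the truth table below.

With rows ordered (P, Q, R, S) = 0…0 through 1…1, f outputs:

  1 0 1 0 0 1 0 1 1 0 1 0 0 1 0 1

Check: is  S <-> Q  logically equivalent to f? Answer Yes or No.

Test each input against both f and the formula:
  P=0, Q=0, R=0, S=0: formula gives 1, f = 1 ✓
  P=0, Q=0, R=0, S=1: formula gives 0, f = 0 ✓
  P=0, Q=0, R=1, S=0: formula gives 1, f = 1 ✓
  P=0, Q=0, R=1, S=1: formula gives 0, f = 0 ✓
  …and likewise for the remaining 12 rows.
No disagreement on any input; they are logically equivalent.

Yes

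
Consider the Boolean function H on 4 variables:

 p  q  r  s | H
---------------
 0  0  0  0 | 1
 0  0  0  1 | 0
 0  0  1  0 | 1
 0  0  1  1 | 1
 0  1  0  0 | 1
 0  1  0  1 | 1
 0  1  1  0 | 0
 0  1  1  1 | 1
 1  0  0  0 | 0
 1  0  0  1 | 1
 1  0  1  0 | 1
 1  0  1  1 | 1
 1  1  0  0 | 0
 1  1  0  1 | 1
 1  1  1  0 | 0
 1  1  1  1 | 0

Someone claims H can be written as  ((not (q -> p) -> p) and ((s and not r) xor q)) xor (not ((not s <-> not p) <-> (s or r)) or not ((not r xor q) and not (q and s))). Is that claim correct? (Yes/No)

Yes

Test each input against both H and the formula:
  p=0, q=0, r=0, s=0: formula gives 1, H = 1 ✓
  p=0, q=0, r=0, s=1: formula gives 0, H = 0 ✓
  p=0, q=0, r=1, s=0: formula gives 1, H = 1 ✓
  p=0, q=0, r=1, s=1: formula gives 1, H = 1 ✓
  … (the remaining 12 rows also agree.)
No disagreement on any input; they are logically equivalent.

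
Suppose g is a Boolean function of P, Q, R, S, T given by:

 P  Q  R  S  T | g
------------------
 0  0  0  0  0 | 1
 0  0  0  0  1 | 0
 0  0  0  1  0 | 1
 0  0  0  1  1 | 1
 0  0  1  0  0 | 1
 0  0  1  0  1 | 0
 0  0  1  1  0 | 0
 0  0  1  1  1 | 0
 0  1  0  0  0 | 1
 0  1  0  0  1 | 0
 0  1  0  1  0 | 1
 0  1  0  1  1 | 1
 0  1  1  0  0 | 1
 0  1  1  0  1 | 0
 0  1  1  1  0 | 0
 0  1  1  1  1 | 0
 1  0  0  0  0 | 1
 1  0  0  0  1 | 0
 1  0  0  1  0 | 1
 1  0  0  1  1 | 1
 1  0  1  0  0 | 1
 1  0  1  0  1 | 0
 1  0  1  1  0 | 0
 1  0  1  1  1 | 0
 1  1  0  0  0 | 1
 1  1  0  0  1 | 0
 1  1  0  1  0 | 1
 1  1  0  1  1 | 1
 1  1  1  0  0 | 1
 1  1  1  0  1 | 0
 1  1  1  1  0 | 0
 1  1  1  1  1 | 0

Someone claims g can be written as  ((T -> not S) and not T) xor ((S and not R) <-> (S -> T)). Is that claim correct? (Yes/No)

Yes

Test each input against both g and the formula:
  P=0, Q=0, R=0, S=0, T=0: formula gives 1, g = 1 ✓
  P=0, Q=0, R=0, S=0, T=1: formula gives 0, g = 0 ✓
  P=0, Q=0, R=0, S=1, T=0: formula gives 1, g = 1 ✓
  P=0, Q=0, R=0, S=1, T=1: formula gives 1, g = 1 ✓
  … (the remaining 28 rows also agree.)
No disagreement on any input; they are logically equivalent.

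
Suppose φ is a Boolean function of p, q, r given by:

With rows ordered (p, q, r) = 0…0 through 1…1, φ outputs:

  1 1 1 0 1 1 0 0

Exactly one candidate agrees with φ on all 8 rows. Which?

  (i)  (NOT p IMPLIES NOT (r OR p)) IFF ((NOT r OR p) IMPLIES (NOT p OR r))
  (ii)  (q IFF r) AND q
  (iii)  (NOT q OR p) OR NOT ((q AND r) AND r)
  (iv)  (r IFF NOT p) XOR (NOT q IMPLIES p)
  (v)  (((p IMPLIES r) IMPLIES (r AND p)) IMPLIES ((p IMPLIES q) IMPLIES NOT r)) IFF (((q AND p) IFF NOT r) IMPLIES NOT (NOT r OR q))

v

(i) fails at (0,0,1): the formula yields 0, φ is 1.
(ii) fails at (0,0,0): the formula yields 0, φ is 1.
(iii) fails at (1,1,0): the formula yields 1, φ is 0.
(iv) fails at (0,0,0): the formula yields 0, φ is 1.
That leaves (v). Evaluating it on every row reproduces the table of φ exactly.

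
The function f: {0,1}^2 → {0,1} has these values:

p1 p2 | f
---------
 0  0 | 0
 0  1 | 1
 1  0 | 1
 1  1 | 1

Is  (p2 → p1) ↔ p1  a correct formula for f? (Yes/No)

Yes

Evaluate (p2 → p1) ↔ p1 on each row and compare to f:
  p1=0, p2=0: formula gives 0, f = 0 ✓
  p1=0, p2=1: formula gives 1, f = 1 ✓
  p1=1, p2=0: formula gives 1, f = 1 ✓
  p1=1, p2=1: formula gives 1, f = 1 ✓
All 4 rows match — the expression computes f exactly.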